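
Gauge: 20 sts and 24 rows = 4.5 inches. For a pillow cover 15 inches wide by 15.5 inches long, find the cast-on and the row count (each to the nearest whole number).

Stitch gauge = 20/4.5 = 4.444 sts/in; 15 × 4.444 = 66.67 → 67 sts.
Row gauge = 24/4.5 = 5.333 rows/in; 15.5 × 5.333 = 82.67 → 83 rows.

Cast on 67 stitches and work 83 rows.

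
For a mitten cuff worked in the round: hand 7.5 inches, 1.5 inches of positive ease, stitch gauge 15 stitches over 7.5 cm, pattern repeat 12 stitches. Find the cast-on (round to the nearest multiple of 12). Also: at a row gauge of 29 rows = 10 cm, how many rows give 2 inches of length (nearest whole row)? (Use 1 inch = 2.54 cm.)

Cast on 48 stitches; work 15 rows.

Finished = 7.5 + 1.5 = 9 inches.
9 inches × 2.54 = 22.86 cm.
15/7.5 = 2 sts per cm; 22.86 × 2 = 45.72 sts.
Nearest multiple of 12 → 48.
2 inches = 5.08 cm; × 2.9 = 14.73 → 15 rows.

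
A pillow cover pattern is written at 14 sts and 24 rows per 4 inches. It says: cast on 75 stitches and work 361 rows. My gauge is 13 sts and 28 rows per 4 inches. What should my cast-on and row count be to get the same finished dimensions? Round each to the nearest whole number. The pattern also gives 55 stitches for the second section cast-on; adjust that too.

Cast on 70 stitches; work 421 rows; second section cast-on 51 stitches.

Stitches: 75 × 13/14 = 69.64 → 70.
Rows: 361 × 28/24 = 421.17 → 421.
second section cast-on: 55 × 13/14 = 51.07 → 51.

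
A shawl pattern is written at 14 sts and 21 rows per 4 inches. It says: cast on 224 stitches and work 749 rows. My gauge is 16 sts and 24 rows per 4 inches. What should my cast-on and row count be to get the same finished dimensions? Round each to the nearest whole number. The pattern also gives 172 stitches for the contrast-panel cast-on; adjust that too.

Cast on 256 stitches; work 856 rows; contrast-panel cast-on 197 stitches.

Stitches: 224 × 16/14 = 256.00 → 256.
Rows: 749 × 24/21 = 856.00 → 856.
contrast-panel cast-on: 172 × 16/14 = 196.57 → 197.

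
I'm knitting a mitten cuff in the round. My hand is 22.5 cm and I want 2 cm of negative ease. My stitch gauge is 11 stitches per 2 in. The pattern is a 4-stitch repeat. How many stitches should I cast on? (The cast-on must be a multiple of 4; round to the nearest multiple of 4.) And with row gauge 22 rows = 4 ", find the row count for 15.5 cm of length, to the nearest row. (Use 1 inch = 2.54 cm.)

Cast on 44 stitches; work 34 rows.

Finished = 22.5 − 2 = 20.5 cm.
20.5 cm × 1/2.54 = 8.07 inches.
11/2 = 5.5 sts per in; 8.07 × 5.5 = 44.39 sts.
Nearest multiple of 4 → 44.
15.5 cm = 6.10 inches; × 5.5 = 33.56 → 34 rows.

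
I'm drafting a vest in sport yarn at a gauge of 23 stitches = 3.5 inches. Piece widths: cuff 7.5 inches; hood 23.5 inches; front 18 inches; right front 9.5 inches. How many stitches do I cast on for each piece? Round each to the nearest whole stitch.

cuff 49; hood 154; front 118; right front 62.

Rate = 23/3.5 = 6.571 sts per in.
cuff: 7.5 × 6.571 = 49.29 → 49.
hood: 23.5 × 6.571 = 154.43 → 154.
front: 18 × 6.571 = 118.29 → 118.
right front: 9.5 × 6.571 = 62.43 → 62.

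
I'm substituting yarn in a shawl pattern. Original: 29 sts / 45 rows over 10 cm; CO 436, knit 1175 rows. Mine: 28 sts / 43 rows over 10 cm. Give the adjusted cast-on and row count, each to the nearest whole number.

Stitches: 436 × 28/29 = 420.97 → 421.
Rows: 1175 × 43/45 = 1122.78 → 1123.

Cast on 421 stitches; work 1123 rows.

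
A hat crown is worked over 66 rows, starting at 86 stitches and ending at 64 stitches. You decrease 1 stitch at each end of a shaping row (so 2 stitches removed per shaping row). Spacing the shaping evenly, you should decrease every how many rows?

Decrease every 6th row.

Stitches to remove: |64 − 86| = 22.
Shaping rows needed: 22 / 2 = 11.
66 rows / 11 = every 6 rows.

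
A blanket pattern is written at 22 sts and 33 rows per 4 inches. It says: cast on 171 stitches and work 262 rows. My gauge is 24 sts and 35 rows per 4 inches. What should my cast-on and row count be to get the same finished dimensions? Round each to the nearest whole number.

Cast on 187 stitches; work 278 rows.

Stitches: 171 × 24/22 = 186.55 → 187.
Rows: 262 × 35/33 = 277.88 → 278.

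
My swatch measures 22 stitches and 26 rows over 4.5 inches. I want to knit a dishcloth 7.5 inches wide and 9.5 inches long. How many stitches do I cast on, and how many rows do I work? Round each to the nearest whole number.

Cast on 37 stitches and work 55 rows.

Stitch gauge = 22/4.5 = 4.889 sts/in; 7.5 × 4.889 = 36.67 → 37 sts.
Row gauge = 26/4.5 = 5.778 rows/in; 9.5 × 5.778 = 54.89 → 55 rows.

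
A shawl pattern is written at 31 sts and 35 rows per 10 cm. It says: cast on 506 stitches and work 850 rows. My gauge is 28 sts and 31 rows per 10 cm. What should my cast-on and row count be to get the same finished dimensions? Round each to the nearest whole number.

Stitches: 506 × 28/31 = 457.03 → 457.
Rows: 850 × 31/35 = 752.86 → 753.

Cast on 457 stitches; work 753 rows.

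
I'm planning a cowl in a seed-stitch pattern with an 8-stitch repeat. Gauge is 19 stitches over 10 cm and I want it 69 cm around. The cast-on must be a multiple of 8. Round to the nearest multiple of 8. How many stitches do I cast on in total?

19 / 10 = 1.9 sts per cm.
69 × 1.9 = 131.10 sts.
Nearest multiple of 8: 128.

128 stitches.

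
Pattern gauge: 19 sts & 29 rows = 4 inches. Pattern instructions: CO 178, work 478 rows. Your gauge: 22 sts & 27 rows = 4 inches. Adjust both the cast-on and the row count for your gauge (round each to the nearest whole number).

Cast on 206 stitches; work 445 rows.

Stitches: 178 × 22/19 = 206.11 → 206.
Rows: 478 × 27/29 = 445.03 → 445.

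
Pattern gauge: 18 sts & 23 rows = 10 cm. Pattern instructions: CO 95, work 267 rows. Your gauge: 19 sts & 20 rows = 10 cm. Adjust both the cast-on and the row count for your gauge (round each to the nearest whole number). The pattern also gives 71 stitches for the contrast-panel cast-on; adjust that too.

Cast on 100 stitches; work 232 rows; contrast-panel cast-on 75 stitches.

Stitches: 95 × 19/18 = 100.28 → 100.
Rows: 267 × 20/23 = 232.17 → 232.
contrast-panel cast-on: 71 × 19/18 = 74.94 → 75.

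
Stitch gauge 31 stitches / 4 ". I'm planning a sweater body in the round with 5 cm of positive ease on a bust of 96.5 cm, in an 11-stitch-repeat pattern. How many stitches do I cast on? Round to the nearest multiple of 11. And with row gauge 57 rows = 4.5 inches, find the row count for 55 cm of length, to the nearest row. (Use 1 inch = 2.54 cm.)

Finished = 96.5 + 5 = 101.5 cm.
101.5 cm × 1/2.54 = 39.96 inches.
31/4 = 7.75 sts per in; 39.96 × 7.75 = 309.69 sts.
Nearest multiple of 11 → 308.
55 cm = 21.65 inches; × 12.667 = 274.28 → 274 rows.

Cast on 308 stitches; work 274 rows.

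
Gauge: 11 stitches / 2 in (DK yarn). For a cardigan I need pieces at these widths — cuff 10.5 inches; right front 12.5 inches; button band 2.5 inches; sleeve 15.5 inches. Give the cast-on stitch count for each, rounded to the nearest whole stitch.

Rate = 11/2 = 5.5 sts per in.
cuff: 10.5 × 5.5 = 57.75 → 58.
right front: 12.5 × 5.5 = 68.75 → 69.
button band: 2.5 × 5.5 = 13.75 → 14.
sleeve: 15.5 × 5.5 = 85.25 → 85.

cuff 58; right front 69; button band 14; sleeve 85.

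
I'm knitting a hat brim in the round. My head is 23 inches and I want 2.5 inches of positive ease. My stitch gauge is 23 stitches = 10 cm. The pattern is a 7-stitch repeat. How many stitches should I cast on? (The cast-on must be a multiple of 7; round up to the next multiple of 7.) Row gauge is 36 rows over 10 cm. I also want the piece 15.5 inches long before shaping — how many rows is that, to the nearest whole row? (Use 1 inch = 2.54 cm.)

Finished = 23 + 2.5 = 25.5 inches.
25.5 inches × 2.54 = 64.77 cm.
23/10 = 2.3 sts per cm; 64.77 × 2.3 = 148.97 sts.
Next multiple of 7 → 154.
15.5 inches = 39.37 cm; × 3.6 = 141.73 → 142 rows.

Cast on 154 stitches; work 142 rows.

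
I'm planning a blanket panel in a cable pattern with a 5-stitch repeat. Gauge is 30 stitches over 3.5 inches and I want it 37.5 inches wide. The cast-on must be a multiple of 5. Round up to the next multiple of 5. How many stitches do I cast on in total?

30 / 3.5 = 8.571 sts per inch.
37.5 × 8.571 = 321.43 sts.
Next multiple of 5: 325.

Cast on 325 stitches.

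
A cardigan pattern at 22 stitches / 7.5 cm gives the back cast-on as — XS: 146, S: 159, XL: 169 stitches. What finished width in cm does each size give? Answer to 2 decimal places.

22/7.5 = 2.933 sts per cm.
XS: 146 / 2.933 = 49.773 → 49.77 cm.
S: 159 / 2.933 = 54.205 → 54.20 cm.
XL: 169 / 2.933 = 57.614 → 57.61 cm.

XS 49.77 cm; S 54.20 cm; XL 57.61 cm.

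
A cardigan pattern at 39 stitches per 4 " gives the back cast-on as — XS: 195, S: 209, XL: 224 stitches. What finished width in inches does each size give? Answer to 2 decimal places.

39/4 = 9.75 sts per in.
XS: 195 / 9.75 = 20.000 → 20.00 in.
S: 209 / 9.75 = 21.436 → 21.44 in.
XL: 224 / 9.75 = 22.974 → 22.97 in.

XS 20.00 inches; S 21.44 inches; XL 22.97 inches.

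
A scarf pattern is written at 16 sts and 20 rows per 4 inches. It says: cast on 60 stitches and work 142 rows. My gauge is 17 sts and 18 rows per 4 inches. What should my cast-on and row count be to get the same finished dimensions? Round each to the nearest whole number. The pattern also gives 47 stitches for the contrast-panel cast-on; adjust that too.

Stitches: 60 × 17/16 = 63.75 → 64.
Rows: 142 × 18/20 = 127.80 → 128.
contrast-panel cast-on: 47 × 17/16 = 49.94 → 50.

Cast on 64 stitches; work 128 rows; contrast-panel cast-on 50 stitches.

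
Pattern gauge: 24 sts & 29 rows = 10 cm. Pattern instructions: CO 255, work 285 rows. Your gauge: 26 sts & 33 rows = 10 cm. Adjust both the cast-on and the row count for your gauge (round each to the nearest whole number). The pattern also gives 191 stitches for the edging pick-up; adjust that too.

Cast on 276 stitches; work 324 rows; edging pick-up 207 stitches.

Stitches: 255 × 26/24 = 276.25 → 276.
Rows: 285 × 33/29 = 324.31 → 324.
edging pick-up: 191 × 26/24 = 206.92 → 207.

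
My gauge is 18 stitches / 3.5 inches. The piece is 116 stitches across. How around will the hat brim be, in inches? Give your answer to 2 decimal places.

22.56 inches.

18 stitches / 3.5 inch = 5.143 stitches per inch.
116 / 5.143 = 22.556 inches.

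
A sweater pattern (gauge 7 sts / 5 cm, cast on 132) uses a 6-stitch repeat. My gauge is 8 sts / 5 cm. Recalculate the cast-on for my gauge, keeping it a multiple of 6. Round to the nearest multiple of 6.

132 × 8 / 7 = 150.86.
Nearest multiple of 6: 150.

CO 150 sts.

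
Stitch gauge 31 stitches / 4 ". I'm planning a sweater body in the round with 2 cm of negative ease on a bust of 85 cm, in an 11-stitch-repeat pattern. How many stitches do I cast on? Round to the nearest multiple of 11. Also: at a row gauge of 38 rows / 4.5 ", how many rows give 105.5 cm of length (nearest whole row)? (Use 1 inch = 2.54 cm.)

Finished = 85 − 2 = 83 cm.
83 cm × 1/2.54 = 32.68 inches.
31/4 = 7.75 sts per in; 32.68 × 7.75 = 253.25 sts.
Nearest multiple of 11 → 253.
105.5 cm = 41.54 inches; × 8.444 = 350.74 → 351 rows.

Cast on 253 stitches; work 351 rows.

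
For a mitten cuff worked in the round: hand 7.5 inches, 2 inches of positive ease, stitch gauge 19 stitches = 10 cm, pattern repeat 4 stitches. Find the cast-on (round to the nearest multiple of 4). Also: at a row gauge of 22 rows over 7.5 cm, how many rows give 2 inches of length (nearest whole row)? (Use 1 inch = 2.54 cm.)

Finished = 7.5 + 2 = 9.5 inches.
9.5 inches × 2.54 = 24.13 cm.
19/10 = 1.9 sts per cm; 24.13 × 1.9 = 45.85 sts.
Nearest multiple of 4 → 44.
2 inches = 5.08 cm; × 2.933 = 14.90 → 15 rows.

Cast on 44 stitches; work 15 rows.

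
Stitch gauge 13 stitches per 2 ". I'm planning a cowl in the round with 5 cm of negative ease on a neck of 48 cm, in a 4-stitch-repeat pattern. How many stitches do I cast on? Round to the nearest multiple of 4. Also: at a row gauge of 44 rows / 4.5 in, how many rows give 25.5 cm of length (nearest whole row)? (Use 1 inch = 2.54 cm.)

Cast on 112 stitches; work 98 rows.

Finished = 48 − 5 = 43 cm.
43 cm × 1/2.54 = 16.93 inches.
13/2 = 6.5 sts per in; 16.93 × 6.5 = 110.04 sts.
Nearest multiple of 4 → 112.
25.5 cm = 10.04 inches; × 9.778 = 98.16 → 98 rows.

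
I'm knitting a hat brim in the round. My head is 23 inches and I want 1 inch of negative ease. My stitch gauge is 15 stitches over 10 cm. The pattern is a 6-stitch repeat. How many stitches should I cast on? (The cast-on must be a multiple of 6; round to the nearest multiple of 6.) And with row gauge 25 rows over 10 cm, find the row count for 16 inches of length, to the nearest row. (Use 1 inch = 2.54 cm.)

Cast on 84 stitches; work 102 rows.

Finished = 23 − 1 = 22 inches.
22 inches × 2.54 = 55.88 cm.
15/10 = 1.5 sts per cm; 55.88 × 1.5 = 83.82 sts.
Nearest multiple of 6 → 84.
16 inches = 40.64 cm; × 2.5 = 101.60 → 102 rows.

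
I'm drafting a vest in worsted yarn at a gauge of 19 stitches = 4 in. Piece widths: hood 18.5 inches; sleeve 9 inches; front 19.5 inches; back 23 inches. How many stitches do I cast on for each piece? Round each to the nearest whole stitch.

Rate = 19/4 = 4.75 sts per in.
hood: 18.5 × 4.75 = 87.88 → 88.
sleeve: 9 × 4.75 = 42.75 → 43.
front: 19.5 × 4.75 = 92.62 → 93.
back: 23 × 4.75 = 109.25 → 109.

hood 88; sleeve 43; front 93; back 109.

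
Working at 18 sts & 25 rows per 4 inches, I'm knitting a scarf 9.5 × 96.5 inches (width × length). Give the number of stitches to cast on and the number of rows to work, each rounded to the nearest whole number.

Cast on 43 stitches and work 603 rows.

Stitch gauge = 18/4 = 4.5 sts/in; 9.5 × 4.5 = 42.75 → 43 sts.
Row gauge = 25/4 = 6.25 rows/in; 96.5 × 6.25 = 603.12 → 603 rows.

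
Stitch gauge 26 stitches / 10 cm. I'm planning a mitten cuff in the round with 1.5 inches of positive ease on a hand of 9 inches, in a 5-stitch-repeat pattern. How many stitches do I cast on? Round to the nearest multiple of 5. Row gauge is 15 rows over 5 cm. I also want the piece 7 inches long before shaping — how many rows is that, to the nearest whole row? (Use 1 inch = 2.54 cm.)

Cast on 70 stitches; work 53 rows.

Finished = 9 + 1.5 = 10.5 inches.
10.5 inches × 2.54 = 26.67 cm.
26/10 = 2.6 sts per cm; 26.67 × 2.6 = 69.34 sts.
Nearest multiple of 5 → 70.
7 inches = 17.78 cm; × 3 = 53.34 → 53 rows.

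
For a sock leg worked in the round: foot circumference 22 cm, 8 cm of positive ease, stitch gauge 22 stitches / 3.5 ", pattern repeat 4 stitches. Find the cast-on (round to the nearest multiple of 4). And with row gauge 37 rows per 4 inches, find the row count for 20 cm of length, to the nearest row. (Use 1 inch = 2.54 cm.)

Cast on 76 stitches; work 73 rows.

Finished = 22 + 8 = 30 cm.
30 cm × 1/2.54 = 11.81 inches.
22/3.5 = 6.286 sts per in; 11.81 × 6.286 = 74.24 sts.
Nearest multiple of 4 → 76.
20 cm = 7.87 inches; × 9.25 = 72.83 → 73 rows.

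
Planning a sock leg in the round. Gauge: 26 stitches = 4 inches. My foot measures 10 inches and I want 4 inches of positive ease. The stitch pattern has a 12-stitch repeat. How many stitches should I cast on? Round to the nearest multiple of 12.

CO 96 sts.

Finished = 10 + 4 = 14 inches.
26 / 4 = 6.5 sts/in.
14 × 6.5 = 91.00 sts.
Nearest multiple of 12: 96.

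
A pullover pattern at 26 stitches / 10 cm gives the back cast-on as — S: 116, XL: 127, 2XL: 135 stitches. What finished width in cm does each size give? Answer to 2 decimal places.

S 44.62 cm; XL 48.85 cm; 2XL 51.92 cm.

26/10 = 2.6 sts per cm.
S: 116 / 2.6 = 44.615 → 44.62 cm.
XL: 127 / 2.6 = 48.846 → 48.85 cm.
2XL: 135 / 2.6 = 51.923 → 51.92 cm.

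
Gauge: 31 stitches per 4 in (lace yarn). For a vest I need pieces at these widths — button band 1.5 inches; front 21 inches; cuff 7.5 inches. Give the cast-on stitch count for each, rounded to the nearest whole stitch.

button band 12; front 163; cuff 58.

Rate = 31/4 = 7.75 sts per in.
button band: 1.5 × 7.75 = 11.62 → 12.
front: 21 × 7.75 = 162.75 → 163.
cuff: 7.5 × 7.75 = 58.12 → 58.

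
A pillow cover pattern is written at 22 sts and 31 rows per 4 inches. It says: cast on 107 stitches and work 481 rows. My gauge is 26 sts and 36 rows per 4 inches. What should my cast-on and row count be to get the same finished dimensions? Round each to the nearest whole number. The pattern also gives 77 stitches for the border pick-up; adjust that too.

Stitches: 107 × 26/22 = 126.45 → 126.
Rows: 481 × 36/31 = 558.58 → 559.
border pick-up: 77 × 26/22 = 91.00 → 91.

Cast on 126 stitches; work 559 rows; border pick-up 91 stitches.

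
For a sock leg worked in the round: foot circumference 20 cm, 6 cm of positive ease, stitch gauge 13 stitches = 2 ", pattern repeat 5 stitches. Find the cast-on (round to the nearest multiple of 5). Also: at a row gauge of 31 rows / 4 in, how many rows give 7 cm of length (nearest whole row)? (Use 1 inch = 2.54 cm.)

Cast on 65 stitches; work 21 rows.

Finished = 20 + 6 = 26 cm.
26 cm × 1/2.54 = 10.24 inches.
13/2 = 6.5 sts per in; 10.24 × 6.5 = 66.54 sts.
Nearest multiple of 5 → 65.
7 cm = 2.76 inches; × 7.75 = 21.36 → 21 rows.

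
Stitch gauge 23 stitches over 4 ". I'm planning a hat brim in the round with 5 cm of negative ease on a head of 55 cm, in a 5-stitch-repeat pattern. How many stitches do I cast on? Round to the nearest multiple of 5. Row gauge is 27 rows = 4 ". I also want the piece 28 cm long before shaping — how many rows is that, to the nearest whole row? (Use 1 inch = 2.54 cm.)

Cast on 115 stitches; work 74 rows.

Finished = 55 − 5 = 50 cm.
50 cm × 1/2.54 = 19.69 inches.
23/4 = 5.75 sts per in; 19.69 × 5.75 = 113.19 sts.
Nearest multiple of 5 → 115.
28 cm = 11.02 inches; × 6.75 = 74.41 → 74 rows.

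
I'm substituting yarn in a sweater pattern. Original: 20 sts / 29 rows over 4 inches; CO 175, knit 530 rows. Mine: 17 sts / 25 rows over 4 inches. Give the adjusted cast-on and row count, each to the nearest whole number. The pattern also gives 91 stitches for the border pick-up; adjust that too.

Stitches: 175 × 17/20 = 148.75 → 149.
Rows: 530 × 25/29 = 456.90 → 457.
border pick-up: 91 × 17/20 = 77.35 → 77.

Cast on 149 stitches; work 457 rows; border pick-up 77 stitches.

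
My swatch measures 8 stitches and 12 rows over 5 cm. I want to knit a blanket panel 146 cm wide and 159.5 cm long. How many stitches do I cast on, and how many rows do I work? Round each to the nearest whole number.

Cast on 234 stitches and work 383 rows.

Stitch gauge = 8/5 = 1.6 sts/cm; 146 × 1.6 = 233.60 → 234 sts.
Row gauge = 12/5 = 2.4 rows/cm; 159.5 × 2.4 = 382.80 → 383 rows.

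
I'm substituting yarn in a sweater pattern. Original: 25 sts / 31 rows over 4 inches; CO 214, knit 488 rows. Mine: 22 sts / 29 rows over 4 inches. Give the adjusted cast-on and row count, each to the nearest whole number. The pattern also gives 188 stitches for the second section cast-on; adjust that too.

Stitches: 214 × 22/25 = 188.32 → 188.
Rows: 488 × 29/31 = 456.52 → 457.
second section cast-on: 188 × 22/25 = 165.44 → 165.

Cast on 188 stitches; work 457 rows; second section cast-on 165 stitches.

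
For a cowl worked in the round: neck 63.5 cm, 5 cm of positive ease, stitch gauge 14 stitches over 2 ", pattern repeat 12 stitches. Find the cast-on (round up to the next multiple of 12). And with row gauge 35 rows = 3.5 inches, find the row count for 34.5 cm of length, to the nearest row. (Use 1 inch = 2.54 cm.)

Cast on 192 stitches; work 136 rows.

Finished = 63.5 + 5 = 68.5 cm.
68.5 cm × 1/2.54 = 26.97 inches.
14/2 = 7 sts per in; 26.97 × 7 = 188.78 sts.
Next multiple of 12 → 192.
34.5 cm = 13.58 inches; × 10 = 135.83 → 136 rows.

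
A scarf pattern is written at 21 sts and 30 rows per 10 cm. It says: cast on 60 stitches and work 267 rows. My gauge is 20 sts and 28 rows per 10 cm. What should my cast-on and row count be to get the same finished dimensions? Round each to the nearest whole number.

Cast on 57 stitches; work 249 rows.

Stitches: 60 × 20/21 = 57.14 → 57.
Rows: 267 × 28/30 = 249.20 → 249.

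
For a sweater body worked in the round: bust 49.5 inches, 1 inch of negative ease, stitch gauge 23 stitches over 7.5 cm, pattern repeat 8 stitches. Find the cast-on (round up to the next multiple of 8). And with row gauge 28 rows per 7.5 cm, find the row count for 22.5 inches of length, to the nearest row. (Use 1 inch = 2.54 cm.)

Finished = 49.5 − 1 = 48.5 inches.
48.5 inches × 2.54 = 123.19 cm.
23/7.5 = 3.067 sts per cm; 123.19 × 3.067 = 377.78 sts.
Next multiple of 8 → 384.
22.5 inches = 57.15 cm; × 3.733 = 213.36 → 213 rows.

Cast on 384 stitches; work 213 rows.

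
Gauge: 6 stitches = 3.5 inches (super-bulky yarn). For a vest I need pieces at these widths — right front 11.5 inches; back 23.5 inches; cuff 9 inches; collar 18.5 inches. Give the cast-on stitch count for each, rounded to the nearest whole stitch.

right front 20; back 40; cuff 15; collar 32.

Rate = 6/3.5 = 1.714 sts per in.
right front: 11.5 × 1.714 = 19.71 → 20.
back: 23.5 × 1.714 = 40.29 → 40.
cuff: 9 × 1.714 = 15.43 → 15.
collar: 18.5 × 1.714 = 31.71 → 32.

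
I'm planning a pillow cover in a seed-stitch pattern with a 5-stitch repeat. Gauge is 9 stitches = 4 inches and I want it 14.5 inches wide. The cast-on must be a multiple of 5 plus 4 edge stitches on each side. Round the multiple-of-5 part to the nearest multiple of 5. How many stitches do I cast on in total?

CO 33 sts.

9 / 4 = 2.25 sts per inch.
14.5 × 2.25 = 32.62 sts.
Less 8 edge sts → 24.62 for the repeat.
Nearest multiple of 5: 25.
Add back 8 edge sts → 33.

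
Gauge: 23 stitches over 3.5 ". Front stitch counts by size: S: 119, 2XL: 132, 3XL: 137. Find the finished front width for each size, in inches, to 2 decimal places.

23/3.5 = 6.571 sts per in.
S: 119 / 6.571 = 18.109 → 18.11 in.
2XL: 132 / 6.571 = 20.087 → 20.09 in.
3XL: 137 / 6.571 = 20.848 → 20.85 in.

S 18.11 inches; 2XL 20.09 inches; 3XL 20.85 inches.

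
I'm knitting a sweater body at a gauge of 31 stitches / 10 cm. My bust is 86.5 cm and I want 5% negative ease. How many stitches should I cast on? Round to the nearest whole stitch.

255 stitches.

Finished = 86.5 × 0.95 = 82.17 cm.
31 / 10 = 3.1 sts per cm.
82.17 × 3.1 = 254.74 sts.
→ 255 sts.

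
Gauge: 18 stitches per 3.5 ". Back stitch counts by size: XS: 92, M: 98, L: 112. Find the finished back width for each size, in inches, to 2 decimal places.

18/3.5 = 5.143 sts per in.
XS: 92 / 5.143 = 17.889 → 17.89 in.
M: 98 / 5.143 = 19.056 → 19.06 in.
L: 112 / 5.143 = 21.778 → 21.78 in.

XS 17.89 inches; M 19.06 inches; L 21.78 inches.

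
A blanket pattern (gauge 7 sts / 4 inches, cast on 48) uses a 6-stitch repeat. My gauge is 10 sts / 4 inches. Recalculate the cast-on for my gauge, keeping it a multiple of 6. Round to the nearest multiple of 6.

66 stitches.

48 × 10 / 7 = 68.57.
Nearest multiple of 6: 66.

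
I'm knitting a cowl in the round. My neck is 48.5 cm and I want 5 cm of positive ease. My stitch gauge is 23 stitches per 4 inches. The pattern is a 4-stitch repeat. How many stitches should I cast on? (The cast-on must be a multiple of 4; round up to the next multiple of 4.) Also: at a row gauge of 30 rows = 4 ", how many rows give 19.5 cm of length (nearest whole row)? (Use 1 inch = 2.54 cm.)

Cast on 124 stitches; work 58 rows.

Finished = 48.5 + 5 = 53.5 cm.
53.5 cm × 1/2.54 = 21.06 inches.
23/4 = 5.75 sts per in; 21.06 × 5.75 = 121.11 sts.
Next multiple of 4 → 124.
19.5 cm = 7.68 inches; × 7.5 = 57.58 → 58 rows.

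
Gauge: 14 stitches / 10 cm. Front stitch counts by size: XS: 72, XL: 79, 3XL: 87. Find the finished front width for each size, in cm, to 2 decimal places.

14/10 = 1.4 sts per cm.
XS: 72 / 1.4 = 51.429 → 51.43 cm.
XL: 79 / 1.4 = 56.429 → 56.43 cm.
3XL: 87 / 1.4 = 62.143 → 62.14 cm.

XS 51.43 cm; XL 56.43 cm; 3XL 62.14 cm.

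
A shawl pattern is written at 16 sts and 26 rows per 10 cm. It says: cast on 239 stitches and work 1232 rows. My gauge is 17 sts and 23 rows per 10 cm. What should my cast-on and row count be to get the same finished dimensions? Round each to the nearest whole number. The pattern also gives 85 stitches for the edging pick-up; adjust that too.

Stitches: 239 × 17/16 = 253.94 → 254.
Rows: 1232 × 23/26 = 1089.85 → 1090.
edging pick-up: 85 × 17/16 = 90.31 → 90.

Cast on 254 stitches; work 1090 rows; edging pick-up 90 stitches.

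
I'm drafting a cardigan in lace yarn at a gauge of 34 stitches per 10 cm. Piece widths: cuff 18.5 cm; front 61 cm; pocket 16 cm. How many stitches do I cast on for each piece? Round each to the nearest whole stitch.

Rate = 34/10 = 3.4 sts per cm.
cuff: 18.5 × 3.4 = 62.90 → 63.
front: 61 × 3.4 = 207.40 → 207.
pocket: 16 × 3.4 = 54.40 → 54.

cuff 63; front 207; pocket 54.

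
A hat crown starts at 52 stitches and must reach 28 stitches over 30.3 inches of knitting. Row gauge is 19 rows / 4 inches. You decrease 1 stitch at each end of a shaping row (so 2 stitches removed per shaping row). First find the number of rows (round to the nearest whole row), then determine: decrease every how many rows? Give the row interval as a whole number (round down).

Decrease every 12th row.

Rows = 30.3 × 4.75 = 143.9 → 144 rows.
Stitches to remove: 24 → 12 shaping rows (at 2 st each).
144 / 12 = 12.00 → every 12 rows.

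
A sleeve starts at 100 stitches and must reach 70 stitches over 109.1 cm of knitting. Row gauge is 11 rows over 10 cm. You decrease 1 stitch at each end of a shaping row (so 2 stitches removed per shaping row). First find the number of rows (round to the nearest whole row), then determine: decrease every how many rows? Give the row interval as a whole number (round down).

Rows = 109.1 × 1.1 = 120.0 → 120 rows.
Stitches to remove: 30 → 15 shaping rows (at 2 st each).
120 / 15 = 8.00 → every 8 rows.

Decrease every 8th row.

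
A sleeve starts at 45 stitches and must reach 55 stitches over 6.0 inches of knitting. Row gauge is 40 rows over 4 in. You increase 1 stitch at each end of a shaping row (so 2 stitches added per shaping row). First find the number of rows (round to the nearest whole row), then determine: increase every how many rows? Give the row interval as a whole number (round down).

Rows = 6.0 × 10 = 60.0 → 60 rows.
Stitches to add: 10 → 5 shaping rows (at 2 st each).
60 / 5 = 12.00 → every 12 rows.

Increase every 12th row.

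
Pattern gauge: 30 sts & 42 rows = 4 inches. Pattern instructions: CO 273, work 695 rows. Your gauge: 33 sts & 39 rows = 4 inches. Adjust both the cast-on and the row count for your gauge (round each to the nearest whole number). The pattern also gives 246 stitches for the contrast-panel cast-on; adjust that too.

Stitches: 273 × 33/30 = 300.30 → 300.
Rows: 695 × 39/42 = 645.36 → 645.
contrast-panel cast-on: 246 × 33/30 = 270.60 → 271.

Cast on 300 stitches; work 645 rows; contrast-panel cast-on 271 stitches.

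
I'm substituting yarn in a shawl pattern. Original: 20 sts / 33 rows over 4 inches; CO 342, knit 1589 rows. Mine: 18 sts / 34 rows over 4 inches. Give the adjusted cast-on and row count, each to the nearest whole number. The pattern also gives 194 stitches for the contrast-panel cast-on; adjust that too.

Cast on 308 stitches; work 1637 rows; contrast-panel cast-on 175 stitches.

Stitches: 342 × 18/20 = 307.80 → 308.
Rows: 1589 × 34/33 = 1637.15 → 1637.
contrast-panel cast-on: 194 × 18/20 = 174.60 → 175.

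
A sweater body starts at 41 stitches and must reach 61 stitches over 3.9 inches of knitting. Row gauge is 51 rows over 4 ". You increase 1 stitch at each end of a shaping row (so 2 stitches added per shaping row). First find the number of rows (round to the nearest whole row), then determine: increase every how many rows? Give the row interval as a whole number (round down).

Rows = 3.9 × 12.75 = 49.7 → 50 rows.
Stitches to add: 20 → 10 shaping rows (at 2 st each).
50 / 10 = 5.00 → every 5 rows.

Increase every 5th row.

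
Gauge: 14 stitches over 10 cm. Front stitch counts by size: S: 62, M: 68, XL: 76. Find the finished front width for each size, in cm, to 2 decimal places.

S 44.29 cm; M 48.57 cm; XL 54.29 cm.

14/10 = 1.4 sts per cm.
S: 62 / 1.4 = 44.286 → 44.29 cm.
M: 68 / 1.4 = 48.571 → 48.57 cm.
XL: 76 / 1.4 = 54.286 → 54.29 cm.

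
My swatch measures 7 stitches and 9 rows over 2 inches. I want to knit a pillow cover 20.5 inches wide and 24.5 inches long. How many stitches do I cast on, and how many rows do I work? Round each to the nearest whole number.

Cast on 72 stitches and work 110 rows.

Stitch gauge = 7/2 = 3.5 sts/in; 20.5 × 3.5 = 71.75 → 72 sts.
Row gauge = 9/2 = 4.5 rows/in; 24.5 × 4.5 = 110.25 → 110 rows.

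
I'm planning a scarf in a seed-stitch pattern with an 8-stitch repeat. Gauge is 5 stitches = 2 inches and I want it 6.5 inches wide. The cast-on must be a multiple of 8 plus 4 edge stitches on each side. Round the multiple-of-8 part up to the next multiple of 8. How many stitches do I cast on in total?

24 stitches.

5 / 2 = 2.5 sts per inch.
6.5 × 2.5 = 16.25 sts.
Less 8 edge sts → 8.25 for the repeat.
Next multiple of 8: 16.
Add back 8 edge sts → 24.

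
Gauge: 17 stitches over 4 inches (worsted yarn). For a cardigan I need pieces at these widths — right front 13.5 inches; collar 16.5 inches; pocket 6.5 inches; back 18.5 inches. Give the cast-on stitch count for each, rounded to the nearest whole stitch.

right front 57; collar 70; pocket 28; back 79.

Rate = 17/4 = 4.25 sts per in.
right front: 13.5 × 4.25 = 57.38 → 57.
collar: 16.5 × 4.25 = 70.12 → 70.
pocket: 6.5 × 4.25 = 27.62 → 28.
back: 18.5 × 4.25 = 78.62 → 79.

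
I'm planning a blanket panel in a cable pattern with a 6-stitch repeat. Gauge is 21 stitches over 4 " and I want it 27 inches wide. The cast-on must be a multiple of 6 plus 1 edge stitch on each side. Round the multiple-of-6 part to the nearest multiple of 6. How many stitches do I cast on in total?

Cast on 140 stitches.

21 / 4 = 5.25 sts per inch.
27 × 5.25 = 141.75 sts.
Less 2 edge sts → 139.75 for the repeat.
Nearest multiple of 6: 138.
Add back 2 edge sts → 140.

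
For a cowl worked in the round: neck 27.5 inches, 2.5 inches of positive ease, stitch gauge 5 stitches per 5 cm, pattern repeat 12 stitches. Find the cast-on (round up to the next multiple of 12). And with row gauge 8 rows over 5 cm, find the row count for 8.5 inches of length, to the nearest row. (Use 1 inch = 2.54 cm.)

Cast on 84 stitches; work 35 rows.

Finished = 27.5 + 2.5 = 30 inches.
30 inches × 2.54 = 76.20 cm.
5/5 = 1 sts per cm; 76.20 × 1 = 76.20 sts.
Next multiple of 12 → 84.
8.5 inches = 21.59 cm; × 1.6 = 34.54 → 35 rows.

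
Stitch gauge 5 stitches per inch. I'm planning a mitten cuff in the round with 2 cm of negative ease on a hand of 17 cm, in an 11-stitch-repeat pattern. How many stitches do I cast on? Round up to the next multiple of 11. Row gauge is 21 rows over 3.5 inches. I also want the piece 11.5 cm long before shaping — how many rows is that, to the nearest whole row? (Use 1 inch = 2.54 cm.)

Cast on 33 stitches; work 27 rows.

Finished = 17 − 2 = 15 cm.
15 cm × 1/2.54 = 5.91 inches.
5/1 = 5 sts per in; 5.91 × 5 = 29.53 sts.
Next multiple of 11 → 33.
11.5 cm = 4.53 inches; × 6 = 27.17 → 27 rows.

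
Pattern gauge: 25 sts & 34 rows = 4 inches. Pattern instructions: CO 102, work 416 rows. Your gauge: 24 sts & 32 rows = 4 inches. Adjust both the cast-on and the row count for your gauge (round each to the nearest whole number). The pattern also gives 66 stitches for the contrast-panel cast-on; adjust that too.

Stitches: 102 × 24/25 = 97.92 → 98.
Rows: 416 × 32/34 = 391.53 → 392.
contrast-panel cast-on: 66 × 24/25 = 63.36 → 63.

Cast on 98 stitches; work 392 rows; contrast-panel cast-on 63 stitches.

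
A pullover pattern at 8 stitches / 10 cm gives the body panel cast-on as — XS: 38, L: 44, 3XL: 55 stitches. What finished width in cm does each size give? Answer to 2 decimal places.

XS 47.50 cm; L 55.00 cm; 3XL 68.75 cm.

8/10 = 0.8 sts per cm.
XS: 38 / 0.8 = 47.500 → 47.50 cm.
L: 44 / 0.8 = 55.000 → 55.00 cm.
3XL: 55 / 0.8 = 68.750 → 68.75 cm.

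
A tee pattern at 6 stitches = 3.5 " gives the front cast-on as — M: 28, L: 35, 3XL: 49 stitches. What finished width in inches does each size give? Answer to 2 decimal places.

6/3.5 = 1.714 sts per in.
M: 28 / 1.714 = 16.333 → 16.33 in.
L: 35 / 1.714 = 20.417 → 20.42 in.
3XL: 49 / 1.714 = 28.583 → 28.58 in.

M 16.33 inches; L 20.42 inches; 3XL 28.58 inches.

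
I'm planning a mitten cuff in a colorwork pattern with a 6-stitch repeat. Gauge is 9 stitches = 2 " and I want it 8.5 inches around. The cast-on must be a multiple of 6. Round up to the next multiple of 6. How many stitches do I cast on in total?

9 / 2 = 4.5 sts per inch.
8.5 × 4.5 = 38.25 sts.
Next multiple of 6: 42.

42 stitches.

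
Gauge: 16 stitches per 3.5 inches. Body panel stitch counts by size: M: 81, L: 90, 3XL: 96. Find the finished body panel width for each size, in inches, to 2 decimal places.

M 17.72 inches; L 19.69 inches; 3XL 21.00 inches.

16/3.5 = 4.571 sts per in.
M: 81 / 4.571 = 17.719 → 17.72 in.
L: 90 / 4.571 = 19.688 → 19.69 in.
3XL: 96 / 4.571 = 21.000 → 21.00 in.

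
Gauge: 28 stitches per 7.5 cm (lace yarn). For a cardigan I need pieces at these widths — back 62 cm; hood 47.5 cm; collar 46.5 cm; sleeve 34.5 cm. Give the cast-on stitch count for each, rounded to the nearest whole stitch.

Rate = 28/7.5 = 3.733 sts per cm.
back: 62 × 3.733 = 231.47 → 231.
hood: 47.5 × 3.733 = 177.33 → 177.
collar: 46.5 × 3.733 = 173.60 → 174.
sleeve: 34.5 × 3.733 = 128.80 → 129.

back 231; hood 177; collar 174; sleeve 129.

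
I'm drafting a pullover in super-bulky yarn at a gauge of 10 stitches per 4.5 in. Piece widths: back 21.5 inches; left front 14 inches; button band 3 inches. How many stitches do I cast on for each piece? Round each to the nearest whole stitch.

Rate = 10/4.5 = 2.222 sts per in.
back: 21.5 × 2.222 = 47.78 → 48.
left front: 14 × 2.222 = 31.11 → 31.
button band: 3 × 2.222 = 6.67 → 7.

back 48; left front 31; button band 7.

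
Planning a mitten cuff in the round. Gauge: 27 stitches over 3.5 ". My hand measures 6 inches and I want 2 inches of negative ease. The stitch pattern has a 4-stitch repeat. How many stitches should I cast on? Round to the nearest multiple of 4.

32 stitches.

Finished = 6 − 2 = 4 inches.
27 / 3.5 = 7.714 sts/in.
4 × 7.714 = 30.86 sts.
Nearest multiple of 4: 32.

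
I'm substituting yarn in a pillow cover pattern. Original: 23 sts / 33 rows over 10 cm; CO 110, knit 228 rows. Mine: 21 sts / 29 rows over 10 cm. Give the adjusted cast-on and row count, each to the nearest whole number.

Stitches: 110 × 21/23 = 100.43 → 100.
Rows: 228 × 29/33 = 200.36 → 200.

Cast on 100 stitches; work 200 rows.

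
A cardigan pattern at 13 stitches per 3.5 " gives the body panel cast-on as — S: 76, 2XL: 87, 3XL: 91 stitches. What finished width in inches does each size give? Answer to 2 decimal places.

13/3.5 = 3.714 sts per in.
S: 76 / 3.714 = 20.462 → 20.46 in.
2XL: 87 / 3.714 = 23.423 → 23.42 in.
3XL: 91 / 3.714 = 24.500 → 24.50 in.

S 20.46 inches; 2XL 23.42 inches; 3XL 24.50 inches.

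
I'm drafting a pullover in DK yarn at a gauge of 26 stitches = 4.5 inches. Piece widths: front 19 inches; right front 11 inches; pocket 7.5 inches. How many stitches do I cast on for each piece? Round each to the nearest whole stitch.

front 110; right front 64; pocket 43.

Rate = 26/4.5 = 5.778 sts per in.
front: 19 × 5.778 = 109.78 → 110.
right front: 11 × 5.778 = 63.56 → 64.
pocket: 7.5 × 5.778 = 43.33 → 43.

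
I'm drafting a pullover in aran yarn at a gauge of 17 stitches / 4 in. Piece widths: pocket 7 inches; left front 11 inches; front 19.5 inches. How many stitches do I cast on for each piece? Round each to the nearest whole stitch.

Rate = 17/4 = 4.25 sts per in.
pocket: 7 × 4.25 = 29.75 → 30.
left front: 11 × 4.25 = 46.75 → 47.
front: 19.5 × 4.25 = 82.88 → 83.

pocket 30; left front 47; front 83.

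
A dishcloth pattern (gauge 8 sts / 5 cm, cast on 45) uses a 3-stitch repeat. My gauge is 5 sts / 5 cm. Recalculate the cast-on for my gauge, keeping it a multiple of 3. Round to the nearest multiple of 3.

CO 27 sts.

45 × 5 / 8 = 28.12.
Nearest multiple of 3: 27.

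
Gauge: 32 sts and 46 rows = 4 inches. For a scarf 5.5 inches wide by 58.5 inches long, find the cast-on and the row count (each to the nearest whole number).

Stitch gauge = 32/4 = 8 sts/in; 5.5 × 8 = 44.00 → 44 sts.
Row gauge = 46/4 = 11.5 rows/in; 58.5 × 11.5 = 672.75 → 673 rows.

Cast on 44 stitches and work 673 rows.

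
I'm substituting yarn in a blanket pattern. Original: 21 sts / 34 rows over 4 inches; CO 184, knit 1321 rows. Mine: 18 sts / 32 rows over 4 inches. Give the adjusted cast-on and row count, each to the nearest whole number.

Stitches: 184 × 18/21 = 157.71 → 158.
Rows: 1321 × 32/34 = 1243.29 → 1243.

Cast on 158 stitches; work 1243 rows.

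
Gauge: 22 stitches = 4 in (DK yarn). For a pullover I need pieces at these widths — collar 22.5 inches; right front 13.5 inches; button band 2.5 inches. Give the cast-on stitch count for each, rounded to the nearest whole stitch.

Rate = 22/4 = 5.5 sts per in.
collar: 22.5 × 5.5 = 123.75 → 124.
right front: 13.5 × 5.5 = 74.25 → 74.
button band: 2.5 × 5.5 = 13.75 → 14.

collar 124; right front 74; button band 14.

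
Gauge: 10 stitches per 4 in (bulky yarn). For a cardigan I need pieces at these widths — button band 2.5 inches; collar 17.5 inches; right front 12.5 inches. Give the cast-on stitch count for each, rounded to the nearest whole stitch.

Rate = 10/4 = 2.5 sts per in.
button band: 2.5 × 2.5 = 6.25 → 6.
collar: 17.5 × 2.5 = 43.75 → 44.
right front: 12.5 × 2.5 = 31.25 → 31.

button band 6; collar 44; right front 31.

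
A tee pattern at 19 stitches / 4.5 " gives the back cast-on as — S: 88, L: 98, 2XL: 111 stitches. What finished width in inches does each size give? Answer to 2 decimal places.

S 20.84 inches; L 23.21 inches; 2XL 26.29 inches.

19/4.5 = 4.222 sts per in.
S: 88 / 4.222 = 20.842 → 20.84 in.
L: 98 / 4.222 = 23.211 → 23.21 in.
2XL: 111 / 4.222 = 26.289 → 26.29 in.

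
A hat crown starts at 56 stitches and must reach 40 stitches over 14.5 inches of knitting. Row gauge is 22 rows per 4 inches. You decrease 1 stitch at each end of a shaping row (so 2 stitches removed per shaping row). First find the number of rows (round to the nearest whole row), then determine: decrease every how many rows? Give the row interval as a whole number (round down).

Decrease every 10th row.

Rows = 14.5 × 5.5 = 79.8 → 80 rows.
Stitches to remove: 16 → 8 shaping rows (at 2 st each).
80 / 8 = 10.00 → every 10 rows.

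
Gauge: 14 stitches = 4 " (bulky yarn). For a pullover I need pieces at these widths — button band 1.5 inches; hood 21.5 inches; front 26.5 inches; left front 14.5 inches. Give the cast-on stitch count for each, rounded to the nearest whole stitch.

Rate = 14/4 = 3.5 sts per in.
button band: 1.5 × 3.5 = 5.25 → 5.
hood: 21.5 × 3.5 = 75.25 → 75.
front: 26.5 × 3.5 = 92.75 → 93.
left front: 14.5 × 3.5 = 50.75 → 51.

button band 5; hood 75; front 93; left front 51.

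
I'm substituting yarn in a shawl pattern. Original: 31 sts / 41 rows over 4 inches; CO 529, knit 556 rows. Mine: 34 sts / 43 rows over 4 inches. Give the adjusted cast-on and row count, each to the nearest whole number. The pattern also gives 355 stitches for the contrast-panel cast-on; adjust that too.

Stitches: 529 × 34/31 = 580.19 → 580.
Rows: 556 × 43/41 = 583.12 → 583.
contrast-panel cast-on: 355 × 34/31 = 389.35 → 389.

Cast on 580 stitches; work 583 rows; contrast-panel cast-on 389 stitches.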